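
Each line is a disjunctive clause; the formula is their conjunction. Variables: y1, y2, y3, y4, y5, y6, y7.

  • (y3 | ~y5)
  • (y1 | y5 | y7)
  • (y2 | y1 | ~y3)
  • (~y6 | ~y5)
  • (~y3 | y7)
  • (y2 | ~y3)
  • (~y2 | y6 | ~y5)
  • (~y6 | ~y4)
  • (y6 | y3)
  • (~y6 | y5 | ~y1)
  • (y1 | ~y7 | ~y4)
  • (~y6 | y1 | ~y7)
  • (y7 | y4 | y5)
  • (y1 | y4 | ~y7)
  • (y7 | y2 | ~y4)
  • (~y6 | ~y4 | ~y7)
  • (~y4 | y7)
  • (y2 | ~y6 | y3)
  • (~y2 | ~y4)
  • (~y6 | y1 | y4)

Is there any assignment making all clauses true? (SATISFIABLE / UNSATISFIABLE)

SATISFIABLE

Try y1 = True.
Branch on y2: take y2 = True.
  then y4 is forced to False.
Branch on y3: take y3 = True.
  then y7 is forced to True.
For the remaining variables, y5 = False, y6 = False works.
Every clause has at least one true literal under this assignment.
So y1=True, y2=True, y3=True, y4=False, y5=False, y6=False, y7=True is a satisfying assignment.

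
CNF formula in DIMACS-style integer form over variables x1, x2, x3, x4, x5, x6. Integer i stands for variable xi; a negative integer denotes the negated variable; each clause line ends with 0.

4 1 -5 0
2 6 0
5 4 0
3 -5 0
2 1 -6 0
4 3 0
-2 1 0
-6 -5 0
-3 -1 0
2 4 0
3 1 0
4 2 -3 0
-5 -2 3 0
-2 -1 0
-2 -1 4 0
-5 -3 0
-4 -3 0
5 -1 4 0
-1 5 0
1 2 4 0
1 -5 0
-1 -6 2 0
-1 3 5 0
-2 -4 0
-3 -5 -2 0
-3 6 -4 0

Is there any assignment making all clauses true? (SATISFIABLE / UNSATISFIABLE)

x1 = True:
  propagation gives x3=False, x5=False; an empty clause results — contradiction.
x1 = False:
  propagation gives x2=False, x6=True; an empty clause results — contradiction.
Every branch closes, so no satisfying assignment exists.

UNSATISFIABLE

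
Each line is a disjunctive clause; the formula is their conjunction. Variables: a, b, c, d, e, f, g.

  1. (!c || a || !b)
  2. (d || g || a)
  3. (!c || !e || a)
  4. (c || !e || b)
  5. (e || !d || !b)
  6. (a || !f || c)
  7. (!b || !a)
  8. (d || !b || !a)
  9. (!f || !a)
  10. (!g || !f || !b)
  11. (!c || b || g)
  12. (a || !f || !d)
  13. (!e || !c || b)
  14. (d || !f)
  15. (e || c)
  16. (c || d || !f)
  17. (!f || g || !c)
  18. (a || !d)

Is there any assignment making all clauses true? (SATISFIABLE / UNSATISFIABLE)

Pure literal: f appears only negated; assign f = False.
Branch on a: take a = True.
  then b is forced to False.
For the remaining variables, c = True, d = False, e = False, g = True works.
So a=True, b=False, c=True, d=False, e=False, f=False, g=True is a satisfying assignment.

SATISFIABLE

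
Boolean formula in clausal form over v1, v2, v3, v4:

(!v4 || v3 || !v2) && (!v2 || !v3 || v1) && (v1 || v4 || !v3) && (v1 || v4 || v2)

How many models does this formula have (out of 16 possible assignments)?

10

Split on v1, then v2.
  v1=1, v2=1: remaining (v3,v4) ∈ {(0,0); (1,0); (1,1)} — 3.
  v1=1, v2=0: remaining (v3,v4) ∈ {(0,0); (0,1); (1,0); (1,1)} — 4.
  v1=0, v2=1: remaining (v3,v4) ∈ {(0,0)} — 1.
  v1=0, v2=0: remaining (v3,v4) ∈ {(0,1); (1,1)} — 2.
Total: 3 + 4 + 1 + 2 = 10.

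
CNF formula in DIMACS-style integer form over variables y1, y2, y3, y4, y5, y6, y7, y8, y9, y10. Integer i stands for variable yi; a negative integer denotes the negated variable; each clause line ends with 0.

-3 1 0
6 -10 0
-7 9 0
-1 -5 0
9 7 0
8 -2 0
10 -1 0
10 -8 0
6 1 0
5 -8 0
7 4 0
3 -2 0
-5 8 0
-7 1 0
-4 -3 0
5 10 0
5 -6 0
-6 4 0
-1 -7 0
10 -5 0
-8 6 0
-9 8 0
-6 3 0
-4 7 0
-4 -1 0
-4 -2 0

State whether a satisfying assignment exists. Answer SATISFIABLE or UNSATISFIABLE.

y1 = True:
  propagation gives y5=False, y10=True, y6=True; an empty clause results — contradiction.
y1 = False:
  propagation gives y3=False, y6=True; an empty clause results — contradiction.
Every branch closes, so no satisfying assignment exists.

UNSATISFIABLE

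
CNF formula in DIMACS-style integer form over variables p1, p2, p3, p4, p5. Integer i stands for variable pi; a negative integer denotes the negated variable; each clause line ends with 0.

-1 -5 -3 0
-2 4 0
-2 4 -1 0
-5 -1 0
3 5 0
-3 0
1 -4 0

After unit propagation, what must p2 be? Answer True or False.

(~p3) is a unit clause: p3 = False.
(p3 | p5) with p3 = False leaves only p5, so p5 = True.
In (~p5 | ~p1), ~p5 is now false; ~p1 must hold, so p1 = False.
From (~p4 | p1) and p1 = False: p4 = False.
(~p2 | p4) with p4 = False leaves only ~p2, so p2 = False.

False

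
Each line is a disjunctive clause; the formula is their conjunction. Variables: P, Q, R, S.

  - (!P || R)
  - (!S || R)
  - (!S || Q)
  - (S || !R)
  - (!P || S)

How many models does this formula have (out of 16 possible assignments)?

4

The models are:
  P=F Q=F R=F S=F
  P=F Q=T R=F S=F
  P=F Q=T R=T S=T
  P=T Q=T R=T S=T
That's 4 in total.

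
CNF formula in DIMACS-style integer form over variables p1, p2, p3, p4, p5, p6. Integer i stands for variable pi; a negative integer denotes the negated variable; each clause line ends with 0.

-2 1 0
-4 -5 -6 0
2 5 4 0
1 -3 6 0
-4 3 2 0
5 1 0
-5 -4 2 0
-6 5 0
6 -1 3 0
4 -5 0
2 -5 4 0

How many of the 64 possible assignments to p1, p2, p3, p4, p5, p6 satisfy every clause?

Satisfying assignments:
  p1=T p2=F p3=T p4=T p5=F p6=F
  p1=T p2=T p3=T p4=F p5=F p6=F
  p1=T p2=T p3=T p4=T p5=F p6=F
  p1=T p2=T p3=T p4=T p5=T p6=F
Count: 4.

4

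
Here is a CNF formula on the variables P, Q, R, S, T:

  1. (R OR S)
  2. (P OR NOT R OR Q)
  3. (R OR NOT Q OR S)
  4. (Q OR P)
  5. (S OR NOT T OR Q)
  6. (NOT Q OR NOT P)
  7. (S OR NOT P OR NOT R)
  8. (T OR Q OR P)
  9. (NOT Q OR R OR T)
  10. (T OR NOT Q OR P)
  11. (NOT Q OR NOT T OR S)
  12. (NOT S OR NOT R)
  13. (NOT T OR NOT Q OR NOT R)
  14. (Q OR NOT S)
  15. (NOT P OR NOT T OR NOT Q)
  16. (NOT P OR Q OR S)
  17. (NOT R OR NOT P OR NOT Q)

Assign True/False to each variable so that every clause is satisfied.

P = False, Q = True, R = False, S = True, T = True

Try P = False.
  then Q is forced to True.
  then T is forced to True.
  then S is forced to True.
  then R is forced to False.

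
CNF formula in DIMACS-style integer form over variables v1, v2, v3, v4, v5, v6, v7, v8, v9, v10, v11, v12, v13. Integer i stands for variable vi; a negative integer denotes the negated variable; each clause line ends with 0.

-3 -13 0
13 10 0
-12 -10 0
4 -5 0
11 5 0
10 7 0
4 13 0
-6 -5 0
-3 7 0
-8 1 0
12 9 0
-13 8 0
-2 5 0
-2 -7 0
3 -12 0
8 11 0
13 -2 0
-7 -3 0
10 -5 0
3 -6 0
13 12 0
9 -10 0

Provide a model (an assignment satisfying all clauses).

v1=T  v2=F  v3=F  v4=T  v5=T  v6=F  v7=T  v8=T  v9=T  v10=T  v11=F  v12=F  v13=T

Pure literal: v1 appears only positively; assign v1 = True.
v2 occurs only negated in the remaining clauses — set v2 = False.
Try v3 = False.
  then v12 is forced to False.
  then v9 is forced to True.
  then v6 is forced to False.
  then v13 is forced to True.
  then v8 is forced to True.
Try v4 = True.
For the remaining variables, v5 = True, v7 = True, v10 = True, v11 = False works.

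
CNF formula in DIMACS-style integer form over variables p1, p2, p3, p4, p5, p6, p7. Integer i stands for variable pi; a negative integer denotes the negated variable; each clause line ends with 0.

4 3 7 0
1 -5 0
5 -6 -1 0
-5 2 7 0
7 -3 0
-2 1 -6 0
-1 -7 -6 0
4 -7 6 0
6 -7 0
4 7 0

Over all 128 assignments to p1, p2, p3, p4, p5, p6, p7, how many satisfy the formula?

11

Split on p7, then p6.
  p7=1, p6=1: remaining (p1,p2,p3,p4,p5) ∈ {(0,0,0,0,0); (0,0,0,1,0); (0,0,1,0,0); (0,0,1,1,0)} — 4.
  p7=1, p6=0: a clause becomes empty — 0.
  p7=0, p6=1: remaining (p1,p2,p3,p4,p5) ∈ {(0,0,0,1,0); (1,1,0,1,1)} — 2.
  p7=0, p6=0: 5 of the 32 assignments to (p1,p2,p3,p4,p5) work.
Total: 4 + 0 + 2 + 5 = 11.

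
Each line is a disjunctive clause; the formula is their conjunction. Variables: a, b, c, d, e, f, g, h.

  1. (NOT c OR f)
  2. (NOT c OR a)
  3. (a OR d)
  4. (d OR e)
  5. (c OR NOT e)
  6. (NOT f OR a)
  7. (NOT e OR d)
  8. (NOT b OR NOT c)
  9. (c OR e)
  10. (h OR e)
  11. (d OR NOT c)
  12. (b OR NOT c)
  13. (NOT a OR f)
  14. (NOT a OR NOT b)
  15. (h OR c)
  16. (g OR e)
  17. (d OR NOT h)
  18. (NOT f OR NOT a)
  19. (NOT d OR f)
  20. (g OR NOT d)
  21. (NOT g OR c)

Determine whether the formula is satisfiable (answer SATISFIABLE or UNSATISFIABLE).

UNSATISFIABLE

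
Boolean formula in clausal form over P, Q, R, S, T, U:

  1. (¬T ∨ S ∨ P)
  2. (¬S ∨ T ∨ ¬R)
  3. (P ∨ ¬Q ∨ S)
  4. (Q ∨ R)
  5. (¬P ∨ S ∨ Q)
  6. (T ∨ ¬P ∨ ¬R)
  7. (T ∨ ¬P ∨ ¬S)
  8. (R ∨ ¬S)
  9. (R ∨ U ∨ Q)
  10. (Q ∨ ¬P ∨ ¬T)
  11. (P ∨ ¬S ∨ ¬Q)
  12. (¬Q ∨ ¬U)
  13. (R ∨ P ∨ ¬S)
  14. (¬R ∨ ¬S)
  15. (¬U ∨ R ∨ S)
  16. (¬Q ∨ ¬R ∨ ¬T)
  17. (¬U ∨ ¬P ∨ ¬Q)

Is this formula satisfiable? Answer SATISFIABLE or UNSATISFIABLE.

SATISFIABLE

Branch on P: take P = False.
Try Q = False.
  then R is forced to True.
  then S is forced to False.
  then T is forced to False.
U is now unconstrained; take U = True.
So P=F, Q=F, R=T, S=F, T=F, U=T is a satisfying assignment.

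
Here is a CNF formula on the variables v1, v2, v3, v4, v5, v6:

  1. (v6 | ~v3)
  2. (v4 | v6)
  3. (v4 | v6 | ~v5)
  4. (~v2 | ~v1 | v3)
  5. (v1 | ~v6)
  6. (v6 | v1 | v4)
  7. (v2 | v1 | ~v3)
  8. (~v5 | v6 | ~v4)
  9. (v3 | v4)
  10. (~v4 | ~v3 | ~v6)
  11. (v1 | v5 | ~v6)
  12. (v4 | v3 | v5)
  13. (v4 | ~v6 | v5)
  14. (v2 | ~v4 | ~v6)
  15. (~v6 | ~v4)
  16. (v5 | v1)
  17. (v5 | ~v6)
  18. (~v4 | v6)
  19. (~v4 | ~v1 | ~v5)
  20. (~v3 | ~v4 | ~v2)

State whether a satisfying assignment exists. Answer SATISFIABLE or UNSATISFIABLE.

SATISFIABLE

Branch on v1: take v1 = True.
Try v2 = True.
  then v3 is forced to True.
  then v6 is forced to True.
  then v4 is forced to False.
  then v5 is forced to True.
So v1=True  v2=True  v3=True  v4=False  v5=True  v6=True is a satisfying assignment.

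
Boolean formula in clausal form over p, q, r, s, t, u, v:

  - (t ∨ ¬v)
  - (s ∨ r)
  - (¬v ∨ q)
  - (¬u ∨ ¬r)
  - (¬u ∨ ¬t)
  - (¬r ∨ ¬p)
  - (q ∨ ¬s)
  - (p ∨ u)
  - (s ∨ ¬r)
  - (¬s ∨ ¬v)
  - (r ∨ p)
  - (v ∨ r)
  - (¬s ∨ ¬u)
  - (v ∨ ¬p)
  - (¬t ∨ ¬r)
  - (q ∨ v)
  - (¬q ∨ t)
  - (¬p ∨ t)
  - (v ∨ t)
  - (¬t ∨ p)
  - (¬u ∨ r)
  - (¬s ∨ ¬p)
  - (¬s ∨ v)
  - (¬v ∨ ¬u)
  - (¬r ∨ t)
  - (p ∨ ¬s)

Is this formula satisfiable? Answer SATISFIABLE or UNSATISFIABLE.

UNSATISFIABLE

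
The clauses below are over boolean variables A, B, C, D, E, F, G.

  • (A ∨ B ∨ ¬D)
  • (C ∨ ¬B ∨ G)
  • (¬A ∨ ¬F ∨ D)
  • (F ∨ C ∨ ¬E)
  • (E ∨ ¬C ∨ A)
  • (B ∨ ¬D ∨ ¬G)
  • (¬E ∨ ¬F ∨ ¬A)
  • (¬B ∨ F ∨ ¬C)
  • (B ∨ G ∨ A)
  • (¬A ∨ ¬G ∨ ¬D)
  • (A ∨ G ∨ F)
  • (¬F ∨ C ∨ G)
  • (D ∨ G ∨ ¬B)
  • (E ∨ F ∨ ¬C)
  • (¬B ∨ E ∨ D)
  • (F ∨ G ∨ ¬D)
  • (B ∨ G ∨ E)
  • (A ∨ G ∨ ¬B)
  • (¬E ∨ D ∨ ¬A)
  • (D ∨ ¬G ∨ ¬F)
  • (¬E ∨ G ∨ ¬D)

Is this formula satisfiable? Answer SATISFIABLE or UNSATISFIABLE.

Try A = False.
Try B = True.
  then G is forced to True.
The remaining clauses are satisfied by C = False, D = True, E = False, F = True.
So A=False, B=True, C=False, D=True, E=False, F=True, G=True is a satisfying assignment.

SATISFIABLE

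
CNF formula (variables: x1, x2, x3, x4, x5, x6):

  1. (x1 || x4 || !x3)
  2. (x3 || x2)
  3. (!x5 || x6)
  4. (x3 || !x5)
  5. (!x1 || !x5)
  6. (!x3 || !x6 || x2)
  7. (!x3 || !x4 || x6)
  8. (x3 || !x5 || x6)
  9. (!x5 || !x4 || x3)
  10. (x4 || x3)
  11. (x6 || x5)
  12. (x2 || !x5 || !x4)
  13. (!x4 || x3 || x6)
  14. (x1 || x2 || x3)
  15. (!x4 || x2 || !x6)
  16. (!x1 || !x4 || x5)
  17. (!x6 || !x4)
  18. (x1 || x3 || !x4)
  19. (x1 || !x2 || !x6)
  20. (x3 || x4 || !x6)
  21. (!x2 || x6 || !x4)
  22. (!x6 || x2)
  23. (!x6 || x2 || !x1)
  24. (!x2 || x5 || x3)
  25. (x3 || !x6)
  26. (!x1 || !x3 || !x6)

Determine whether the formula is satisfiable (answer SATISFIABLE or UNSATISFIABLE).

UNSATISFIABLE

x3 = True:
  x6 = True:
    propagation gives x2=True, x4=False, x1=True; an empty clause results — contradiction.
  x6 = False:
    propagation gives x5=False; an empty clause results — contradiction.
x3 = False:
  propagation gives x2=True, x5=False; an empty clause results — contradiction.
Every branch closes, so no satisfying assignment exists.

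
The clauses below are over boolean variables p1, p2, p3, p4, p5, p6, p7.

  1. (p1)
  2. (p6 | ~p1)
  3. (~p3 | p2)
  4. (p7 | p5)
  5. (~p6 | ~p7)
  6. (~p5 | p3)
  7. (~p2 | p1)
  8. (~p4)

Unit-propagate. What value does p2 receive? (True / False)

True

(p1) is a unit clause: p1 = True.
From (p6 | ~p1) and p1 = True: p6 = True.
From (~p6 | ~p7) and p6 = True: p7 = False.
(p5 | p7): since p7 = False, the clause reduces to (p5). p5 = True.
(p3 | ~p5) with p5 = True leaves only p3, so p3 = True.
In (~p3 | p2), ~p3 is now false; p2 must hold, so p2 = True.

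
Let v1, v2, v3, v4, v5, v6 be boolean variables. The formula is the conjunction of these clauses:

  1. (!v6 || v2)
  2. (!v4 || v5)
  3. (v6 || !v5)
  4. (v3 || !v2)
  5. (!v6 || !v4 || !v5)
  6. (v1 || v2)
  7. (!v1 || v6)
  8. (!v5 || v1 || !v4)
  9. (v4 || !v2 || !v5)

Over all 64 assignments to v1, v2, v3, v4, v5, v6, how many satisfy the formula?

Satisfying assignments:
  v1=F v2=T v3=T v4=F v5=F v6=F
  v1=F v2=T v3=T v4=F v5=F v6=T
  v1=T v2=T v3=T v4=F v5=F v6=T
That's 3 in total.

3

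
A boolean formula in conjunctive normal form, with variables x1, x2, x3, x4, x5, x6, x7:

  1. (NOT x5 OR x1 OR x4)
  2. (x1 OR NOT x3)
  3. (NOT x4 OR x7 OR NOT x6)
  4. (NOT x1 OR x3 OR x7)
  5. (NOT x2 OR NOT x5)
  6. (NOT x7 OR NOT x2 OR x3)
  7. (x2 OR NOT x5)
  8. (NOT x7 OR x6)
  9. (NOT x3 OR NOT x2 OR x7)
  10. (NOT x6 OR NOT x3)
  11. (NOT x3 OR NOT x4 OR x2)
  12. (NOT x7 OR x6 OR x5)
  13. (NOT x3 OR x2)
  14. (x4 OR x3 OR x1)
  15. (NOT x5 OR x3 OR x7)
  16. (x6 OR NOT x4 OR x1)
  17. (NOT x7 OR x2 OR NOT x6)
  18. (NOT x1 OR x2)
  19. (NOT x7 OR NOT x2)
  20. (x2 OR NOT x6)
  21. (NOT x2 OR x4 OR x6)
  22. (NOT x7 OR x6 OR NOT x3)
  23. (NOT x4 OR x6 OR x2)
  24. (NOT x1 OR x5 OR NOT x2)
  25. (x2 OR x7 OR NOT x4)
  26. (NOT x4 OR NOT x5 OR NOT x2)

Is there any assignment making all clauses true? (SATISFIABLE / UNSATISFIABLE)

UNSATISFIABLE

x2 = True:
  propagation gives x5=False, x7=False, x3=False, x1=False; an empty clause results — contradiction.
x2 = False:
  propagation gives x5=False, x3=False, x1=False, x4=True; an empty clause results — contradiction.
Every branch closes, so no satisfying assignment exists.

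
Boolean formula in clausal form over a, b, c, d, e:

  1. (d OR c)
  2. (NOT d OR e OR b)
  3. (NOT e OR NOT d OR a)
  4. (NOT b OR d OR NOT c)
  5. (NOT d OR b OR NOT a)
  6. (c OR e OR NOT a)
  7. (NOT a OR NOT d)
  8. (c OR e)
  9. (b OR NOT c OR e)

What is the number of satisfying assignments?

3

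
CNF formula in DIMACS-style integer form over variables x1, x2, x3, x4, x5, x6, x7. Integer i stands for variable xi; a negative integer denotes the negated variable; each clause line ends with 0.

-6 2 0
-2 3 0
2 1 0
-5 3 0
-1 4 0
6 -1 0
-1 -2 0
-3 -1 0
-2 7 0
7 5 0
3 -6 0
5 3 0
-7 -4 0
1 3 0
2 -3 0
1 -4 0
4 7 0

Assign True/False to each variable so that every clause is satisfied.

x1=0, x2=1, x3=1, x4=0, x5=1, x6=1, x7=1

Check each clause:
  1. (~x6 \/ x2) — x2 is true.
  2. (~x2 \/ x3) — x3 is true.
  3. (x2 \/ x1) — x2 is true.
  4. (x3 \/ ~x5) — x3 is true.
  5. (~x1 \/ x4) — ~x1 is true.
  6. (~x1 \/ x6) — ~x1 is true.
  7. (~x1 \/ ~x2) — ~x1 is true.
  8. (~x3 \/ ~x1) — ~x1 is true.
  9. (x7 \/ ~x2) — x7 is true.
  10. (x7 \/ x5) — x5 is true.
  11. (~x6 \/ x3) — x3 is true.
  12. (x3 \/ x5) — x3 is true.
  13. (~x7 \/ ~x4) — ~x4 is true.
  14. (x3 \/ x1) — x3 is true.
  15. (x2 \/ ~x3) — x2 is true.
  16. (~x4 \/ x1) — ~x4 is true.
  17. (x7 \/ x4) — x7 is true.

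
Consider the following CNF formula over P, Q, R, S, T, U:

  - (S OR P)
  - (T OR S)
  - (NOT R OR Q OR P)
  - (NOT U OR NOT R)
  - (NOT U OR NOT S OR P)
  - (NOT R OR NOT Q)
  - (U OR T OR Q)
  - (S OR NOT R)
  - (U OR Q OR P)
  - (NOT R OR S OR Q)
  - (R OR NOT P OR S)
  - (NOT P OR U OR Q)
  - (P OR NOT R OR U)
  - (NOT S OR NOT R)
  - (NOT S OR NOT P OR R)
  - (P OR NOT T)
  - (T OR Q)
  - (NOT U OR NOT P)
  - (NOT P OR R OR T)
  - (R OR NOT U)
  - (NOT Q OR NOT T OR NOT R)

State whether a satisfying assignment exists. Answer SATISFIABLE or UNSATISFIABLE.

Try P = False.
  then S is forced to True.
  then U is forced to False.
  then Q is forced to True.
  then R is forced to False.
  then T is forced to False.
So P=0, Q=1, R=0, S=1, T=0, U=0 is a satisfying assignment.

SATISFIABLE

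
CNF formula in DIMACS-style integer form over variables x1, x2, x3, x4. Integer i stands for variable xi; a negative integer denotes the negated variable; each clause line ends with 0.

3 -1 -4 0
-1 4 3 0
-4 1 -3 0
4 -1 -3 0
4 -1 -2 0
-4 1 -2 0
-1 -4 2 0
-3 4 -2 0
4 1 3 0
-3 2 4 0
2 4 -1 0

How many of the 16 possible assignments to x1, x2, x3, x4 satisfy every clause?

The models are:
  x1=0 x2=0 x3=0 x4=1
  x1=1 x2=1 x3=1 x4=1
That's 2 in total.

2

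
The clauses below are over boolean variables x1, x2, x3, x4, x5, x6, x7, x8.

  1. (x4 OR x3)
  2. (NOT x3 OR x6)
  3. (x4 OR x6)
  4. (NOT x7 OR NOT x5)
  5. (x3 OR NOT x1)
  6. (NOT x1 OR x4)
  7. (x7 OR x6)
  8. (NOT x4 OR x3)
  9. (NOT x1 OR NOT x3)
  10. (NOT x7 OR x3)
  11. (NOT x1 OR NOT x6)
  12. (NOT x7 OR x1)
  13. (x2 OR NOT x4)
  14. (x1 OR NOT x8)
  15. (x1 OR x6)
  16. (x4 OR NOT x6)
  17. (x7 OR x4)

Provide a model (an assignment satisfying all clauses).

x1 = F, x2 = T, x3 = T, x4 = T, x5 = F, x6 = T, x7 = F, x8 = F

Check each clause:
  1. (x4 OR x3) — x3 is true.
  2. (NOT x3 OR x6) — x6 is true.
  3. (x4 OR x6) — x4 is true.
  4. (NOT x5 OR NOT x7) — NOT x7 is true.
  5. (NOT x1 OR x3) — x3 is true.
  6. (x4 OR NOT x1) — x4 is true.
  7. (x7 OR x6) — x6 is true.
  8. (x3 OR NOT x4) — x3 is true.
  9. (NOT x1 OR NOT x3) — NOT x1 is true.
  10. (x3 OR NOT x7) — NOT x7 is true.
  11. (NOT x1 OR NOT x6) — NOT x1 is true.
  12. (x1 OR NOT x7) — NOT x7 is true.
  13. (x2 OR NOT x4) — x2 is true.
  14. (NOT x8 OR x1) — NOT x8 is true.
  15. (x6 OR x1) — x6 is true.
  16. (x4 OR NOT x6) — x4 is true.
  17. (x7 OR x4) — x4 is true.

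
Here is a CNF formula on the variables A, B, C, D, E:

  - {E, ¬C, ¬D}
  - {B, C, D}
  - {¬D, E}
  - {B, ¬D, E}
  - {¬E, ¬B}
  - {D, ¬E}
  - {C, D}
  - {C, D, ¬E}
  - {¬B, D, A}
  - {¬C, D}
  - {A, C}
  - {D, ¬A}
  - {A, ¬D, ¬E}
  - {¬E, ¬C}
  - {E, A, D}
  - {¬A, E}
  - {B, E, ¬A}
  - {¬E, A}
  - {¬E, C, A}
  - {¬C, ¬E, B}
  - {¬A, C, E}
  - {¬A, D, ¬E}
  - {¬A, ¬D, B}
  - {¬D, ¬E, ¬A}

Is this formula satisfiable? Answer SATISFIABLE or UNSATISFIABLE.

E = True:
  propagation gives B=False, D=True, A=True; an empty clause results — contradiction.
E = False:
  propagation gives D=False, C=True; an empty clause results — contradiction.
Every branch closes, so no satisfying assignment exists.

UNSATISFIABLE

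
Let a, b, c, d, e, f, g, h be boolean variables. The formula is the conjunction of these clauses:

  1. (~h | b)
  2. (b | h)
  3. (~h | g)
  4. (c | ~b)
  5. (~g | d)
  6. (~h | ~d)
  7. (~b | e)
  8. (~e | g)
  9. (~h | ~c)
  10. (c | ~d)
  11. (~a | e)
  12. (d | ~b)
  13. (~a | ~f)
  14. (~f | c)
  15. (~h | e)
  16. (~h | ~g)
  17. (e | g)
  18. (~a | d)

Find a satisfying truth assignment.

a=False  b=True  c=True  d=True  e=True  f=False  g=True  h=False

Pure literal: a appears only negated; assign a = False.
f occurs only negated in the remaining clauses — set f = False.
Branch on b: take b = True.
  then c is forced to True.
  then e is forced to True.
  then g is forced to True.
  then d is forced to True.
  then h is forced to False.
Every clause has at least one true literal under this assignment.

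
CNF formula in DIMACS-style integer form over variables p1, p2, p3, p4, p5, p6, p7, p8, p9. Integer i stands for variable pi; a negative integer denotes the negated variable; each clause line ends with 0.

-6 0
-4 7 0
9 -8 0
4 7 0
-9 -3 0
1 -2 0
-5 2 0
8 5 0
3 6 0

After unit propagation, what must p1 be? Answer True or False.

(!p6) is a unit clause: p6 = False.
From (p6 || p3) and p6 = False: p3 = True.
(!p9 || !p3): since p3 = True, the clause reduces to (!p9). p9 = False.
(!p8 || p9): since p9 = False, the clause reduces to (!p8). p8 = False.
(p5 || p8) with p8 = False leaves only p5, so p5 = True.
(p2 || !p5) with p5 = True leaves only p2, so p2 = True.
From (p1 || !p2) and p2 = True: p1 = True.

True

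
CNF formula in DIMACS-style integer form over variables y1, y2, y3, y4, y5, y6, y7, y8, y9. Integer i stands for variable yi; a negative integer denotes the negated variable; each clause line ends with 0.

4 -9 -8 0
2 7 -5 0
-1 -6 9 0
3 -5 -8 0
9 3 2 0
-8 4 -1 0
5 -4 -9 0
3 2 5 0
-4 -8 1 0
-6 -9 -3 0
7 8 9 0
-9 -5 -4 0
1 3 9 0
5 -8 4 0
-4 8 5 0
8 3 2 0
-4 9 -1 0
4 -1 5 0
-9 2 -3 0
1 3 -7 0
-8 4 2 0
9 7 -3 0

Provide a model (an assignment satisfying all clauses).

y1 = F, y2 = T, y3 = F, y4 = F, y5 = F, y6 = T, y7 = F, y8 = F, y9 = T

Check each clause:
  1. (¬y9 ∨ ¬y8 ∨ y4) — ¬y8 is true.
  2. (¬y5 ∨ y2 ∨ y7) — y2 is true.
  3. (y9 ∨ ¬y1 ∨ ¬y6) — y9 is true.
  4. (¬y5 ∨ y3 ∨ ¬y8) — ¬y8 is true.
  5. (y3 ∨ y9 ∨ y2) — y9 is true.
  6. (¬y1 ∨ y4 ∨ ¬y8) — ¬y8 is true.
  7. (y5 ∨ ¬y9 ∨ ¬y4) — ¬y4 is true.
  8. (y3 ∨ y2 ∨ y5) — y2 is true.
  9. (¬y8 ∨ y1 ∨ ¬y4) — ¬y8 is true.
  10. (¬y6 ∨ ¬y3 ∨ ¬y9) — ¬y3 is true.
  11. (y9 ∨ y8 ∨ y7) — y9 is true.
  12. (¬y5 ∨ ¬y9 ∨ ¬y4) — ¬y5 is true.
  13. (y1 ∨ y3 ∨ y9) — y9 is true.
  14. (¬y8 ∨ y4 ∨ y5) — ¬y8 is true.
  15. (y8 ∨ y5 ∨ ¬y4) — ¬y4 is true.
  16. (y2 ∨ y8 ∨ y3) — y2 is true.
  17. (y9 ∨ ¬y4 ∨ ¬y1) — y9 is true.
  18. (y5 ∨ y4 ∨ ¬y1) — ¬y1 is true.
  19. (¬y9 ∨ ¬y3 ∨ y2) — y2 is true.
  20. (¬y7 ∨ y1 ∨ y3) — ¬y7 is true.
  21. (¬y8 ∨ y2 ∨ y4) — ¬y8 is true.
  22. (y9 ∨ ¬y3 ∨ y7) — y9 is true.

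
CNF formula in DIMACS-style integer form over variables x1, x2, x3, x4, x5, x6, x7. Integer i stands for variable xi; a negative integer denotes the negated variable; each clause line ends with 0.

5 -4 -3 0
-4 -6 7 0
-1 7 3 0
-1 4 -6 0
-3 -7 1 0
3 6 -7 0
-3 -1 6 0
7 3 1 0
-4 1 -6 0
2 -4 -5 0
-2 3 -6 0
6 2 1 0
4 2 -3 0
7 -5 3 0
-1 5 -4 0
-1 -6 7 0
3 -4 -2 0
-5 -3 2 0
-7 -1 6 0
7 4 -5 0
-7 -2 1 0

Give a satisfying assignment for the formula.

x1=0  x2=1  x3=1  x4=1  x5=1  x6=0  x7=0

Check each clause:
  1. {¬x3, ¬x4, x5} — x5 is true.
  2. {¬x4, x7, ¬x6} — ¬x6 is true.
  3. {¬x1, x3, x7} — x3 is true.
  4. {¬x1, x4, ¬x6} — ¬x6 is true.
  5. {¬x3, x1, ¬x7} — ¬x7 is true.
  6. {¬x7, x6, x3} — ¬x7 is true.
  7. {¬x3, ¬x1, x6} — ¬x1 is true.
  8. {x3, x1, x7} — x3 is true.
  9. {x1, ¬x4, ¬x6} — ¬x6 is true.
  10. {¬x5, x2, ¬x4} — x2 is true.
  11. {¬x2, x3, ¬x6} — ¬x6 is true.
  12. {x6, x2, x1} — x2 is true.
  13. {¬x3, x4, x2} — x2 is true.
  14. {¬x5, x7, x3} — x3 is true.
  15. {¬x1, x5, ¬x4} — x5 is true.
  16. {x7, ¬x6, ¬x1} — ¬x6 is true.
  17. {x3, ¬x2, ¬x4} — x3 is true.
  18. {x2, ¬x3, ¬x5} — x2 is true.
  19. {¬x7, x6, ¬x1} — ¬x7 is true.
  20. {x4, x7, ¬x5} — x4 is true.
  21. {¬x2, ¬x7, x1} — ¬x7 is true.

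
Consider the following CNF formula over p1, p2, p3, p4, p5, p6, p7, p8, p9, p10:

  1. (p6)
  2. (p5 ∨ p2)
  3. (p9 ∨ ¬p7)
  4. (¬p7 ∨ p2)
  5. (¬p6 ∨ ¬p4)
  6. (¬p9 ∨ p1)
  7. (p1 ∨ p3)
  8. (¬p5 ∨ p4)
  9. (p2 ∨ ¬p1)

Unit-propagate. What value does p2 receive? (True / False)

(p6) stands alone — p6 = True.
In (¬p6 ∨ ¬p4), ¬p6 is now false; ¬p4 must hold, so p4 = False.
(p4 ∨ ¬p5) with p4 = False leaves only ¬p5, so p5 = False.
In (p2 ∨ p5), p5 is now false; p2 must hold, so p2 = True.

True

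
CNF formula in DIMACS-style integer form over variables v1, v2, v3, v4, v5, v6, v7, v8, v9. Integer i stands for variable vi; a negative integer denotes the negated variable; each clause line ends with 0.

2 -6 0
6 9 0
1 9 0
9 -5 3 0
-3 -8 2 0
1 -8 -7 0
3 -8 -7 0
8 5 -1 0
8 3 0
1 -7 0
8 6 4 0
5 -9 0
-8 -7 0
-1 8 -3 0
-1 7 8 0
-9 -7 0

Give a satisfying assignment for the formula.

v1=0, v2=1, v3=1, v4=0, v5=1, v6=1, v7=0, v8=1, v9=1

Check each clause:
  1. (!v6 || v2) — v2 is true.
  2. (v9 || v6) — v9 is true.
  3. (v1 || v9) — v9 is true.
  4. (!v5 || v9 || v3) — v3 is true.
  5. (!v8 || v2 || !v3) — v2 is true.
  6. (!v8 || v1 || !v7) — !v7 is true.
  7. (!v7 || !v8 || v3) — !v7 is true.
  8. (!v1 || v8 || v5) — v8 is true.
  9. (v3 || v8) — v8 is true.
  10. (v1 || !v7) — !v7 is true.
  11. (v6 || v4 || v8) — v8 is true.
  12. (v5 || !v9) — v5 is true.
  13. (!v8 || !v7) — !v7 is true.
  14. (!v3 || v8 || !v1) — v8 is true.
  15. (v8 || !v1 || v7) — v8 is true.
  16. (!v9 || !v7) — !v7 is true.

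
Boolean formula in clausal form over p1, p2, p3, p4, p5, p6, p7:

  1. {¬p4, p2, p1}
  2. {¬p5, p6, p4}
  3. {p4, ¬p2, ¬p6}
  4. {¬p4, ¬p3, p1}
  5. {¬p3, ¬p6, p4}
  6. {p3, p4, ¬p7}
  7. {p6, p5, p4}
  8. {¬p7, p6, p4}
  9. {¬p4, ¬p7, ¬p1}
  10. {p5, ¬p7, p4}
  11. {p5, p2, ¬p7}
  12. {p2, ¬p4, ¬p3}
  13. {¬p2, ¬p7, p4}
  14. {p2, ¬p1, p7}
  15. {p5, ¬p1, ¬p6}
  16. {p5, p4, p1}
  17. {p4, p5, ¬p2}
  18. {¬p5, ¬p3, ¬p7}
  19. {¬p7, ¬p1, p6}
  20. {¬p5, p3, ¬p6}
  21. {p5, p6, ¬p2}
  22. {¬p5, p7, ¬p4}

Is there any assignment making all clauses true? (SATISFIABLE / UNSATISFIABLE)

SATISFIABLE

Try p1 = False.
Try p2 = True.
Branch on p3: take p3 = False.
For the remaining variables, p4 = True, p5 = True, p6 = False, p7 = True works.
So p1 = 0  p2 = 1  p3 = 0  p4 = 1  p5 = 1  p6 = 0  p7 = 1 is a satisfying assignment.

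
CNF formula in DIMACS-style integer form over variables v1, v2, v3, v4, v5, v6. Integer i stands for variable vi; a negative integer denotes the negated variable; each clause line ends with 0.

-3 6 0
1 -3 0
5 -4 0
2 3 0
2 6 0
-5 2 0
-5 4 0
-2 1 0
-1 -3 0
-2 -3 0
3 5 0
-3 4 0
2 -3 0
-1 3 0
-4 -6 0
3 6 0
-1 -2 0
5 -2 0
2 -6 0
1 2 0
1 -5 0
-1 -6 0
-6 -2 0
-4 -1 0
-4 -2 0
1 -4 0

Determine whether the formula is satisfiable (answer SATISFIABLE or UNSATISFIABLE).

v2 = True:
  propagation gives v1=True; an empty clause results — contradiction.
v2 = False:
  propagation gives v3=True; an empty clause results — contradiction.
Every branch closes, so no satisfying assignment exists.

UNSATISFIABLE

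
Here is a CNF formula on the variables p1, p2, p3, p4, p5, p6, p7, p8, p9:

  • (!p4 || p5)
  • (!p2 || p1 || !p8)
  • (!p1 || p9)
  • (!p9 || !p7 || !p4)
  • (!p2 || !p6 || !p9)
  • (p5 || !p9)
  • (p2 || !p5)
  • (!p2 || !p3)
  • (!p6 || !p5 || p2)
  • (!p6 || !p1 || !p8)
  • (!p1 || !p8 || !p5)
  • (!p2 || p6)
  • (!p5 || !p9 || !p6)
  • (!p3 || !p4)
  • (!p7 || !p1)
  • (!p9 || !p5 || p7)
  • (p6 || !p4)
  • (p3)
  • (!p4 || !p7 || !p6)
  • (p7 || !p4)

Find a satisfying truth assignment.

Unit propagation: (p3) forces p3 = True.
(!p2) is a unit clause, so p2 = False.
Unit propagation: (!p5) forces p5 = False.
The clause (!p4) is unit: p4 must be False.
The clause (!p9) is unit: p9 must be False.
Unit propagation: (!p1) forces p1 = False.
p6, p7, p8 are now unconstrained; take p6 = False, p7 = True, p8 = False.

p1 = 0  p2 = 0  p3 = 1  p4 = 0  p5 = 0  p6 = 0  p7 = 1  p8 = 0  p9 = 0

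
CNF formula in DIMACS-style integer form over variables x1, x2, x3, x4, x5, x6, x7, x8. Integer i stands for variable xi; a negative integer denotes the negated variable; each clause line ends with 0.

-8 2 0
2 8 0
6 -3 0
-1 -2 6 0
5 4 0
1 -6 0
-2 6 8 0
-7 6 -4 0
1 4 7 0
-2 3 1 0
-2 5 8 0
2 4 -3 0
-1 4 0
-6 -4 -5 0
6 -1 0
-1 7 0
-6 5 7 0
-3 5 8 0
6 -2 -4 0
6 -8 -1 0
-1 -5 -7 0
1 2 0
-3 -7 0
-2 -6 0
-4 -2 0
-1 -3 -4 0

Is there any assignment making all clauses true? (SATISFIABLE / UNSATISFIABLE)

UNSATISFIABLE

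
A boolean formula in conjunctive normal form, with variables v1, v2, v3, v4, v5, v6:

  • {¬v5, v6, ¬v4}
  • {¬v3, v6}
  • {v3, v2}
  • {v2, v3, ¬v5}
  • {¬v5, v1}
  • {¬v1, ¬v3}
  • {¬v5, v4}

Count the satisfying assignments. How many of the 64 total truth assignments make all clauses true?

13

Split on v3, then v5.
  v3=1, v5=1: a clause becomes empty — 0.
  v3=1, v5=0: remaining (v1,v2,v4,v6) ∈ {(0,0,0,1); (0,0,1,1); (0,1,0,1); (0,1,1,1)} — 4.
  v3=0, v5=1: remaining (v1,v2,v4,v6) ∈ {(1,1,1,1)} — 1.
  v3=0, v5=0: forces v2=1; v1, v4, v6 free → 2^3 = 8.
Total: 0 + 4 + 1 + 8 = 13.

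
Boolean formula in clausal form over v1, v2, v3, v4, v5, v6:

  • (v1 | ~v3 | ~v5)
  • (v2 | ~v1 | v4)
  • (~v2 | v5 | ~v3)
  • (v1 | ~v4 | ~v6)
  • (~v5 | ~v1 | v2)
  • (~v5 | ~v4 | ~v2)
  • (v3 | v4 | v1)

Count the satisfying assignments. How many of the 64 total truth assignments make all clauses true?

18

Split on v1, then v2.
  v1=1, v2=1: v6 free; 4 ways for (v3,v4,v5) × 2^1 = 8.
  v1=1, v2=0: remaining (v3,v4,v5,v6) ∈ {(0,1,0,0); (0,1,0,1); (1,1,0,0); (1,1,0,1)} — 4.
  v1=0, v2=1: remaining (v3,v4,v5,v6) ∈ {(0,1,0,0)} — 1.
  v1=0, v2=0: 5 of the 16 assignments to (v3,v4,v5,v6) work.
Total: 8 + 4 + 1 + 5 = 18.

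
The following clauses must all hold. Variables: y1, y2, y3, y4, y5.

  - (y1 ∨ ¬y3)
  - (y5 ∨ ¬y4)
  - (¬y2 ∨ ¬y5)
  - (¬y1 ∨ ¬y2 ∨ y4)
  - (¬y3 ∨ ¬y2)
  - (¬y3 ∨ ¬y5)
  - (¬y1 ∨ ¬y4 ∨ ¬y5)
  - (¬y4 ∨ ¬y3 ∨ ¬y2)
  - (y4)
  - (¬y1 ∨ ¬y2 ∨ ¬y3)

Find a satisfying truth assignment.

The clause (y4) is unit: y4 must be True.
The clause (y5) is unit: y5 must be True.
Unit propagation: (¬y2) forces y2 = False.
The clause (¬y3) is unit: y3 must be False.
Unit propagation: (¬y1) forces y1 = False.

y1=False  y2=False  y3=False  y4=True  y5=True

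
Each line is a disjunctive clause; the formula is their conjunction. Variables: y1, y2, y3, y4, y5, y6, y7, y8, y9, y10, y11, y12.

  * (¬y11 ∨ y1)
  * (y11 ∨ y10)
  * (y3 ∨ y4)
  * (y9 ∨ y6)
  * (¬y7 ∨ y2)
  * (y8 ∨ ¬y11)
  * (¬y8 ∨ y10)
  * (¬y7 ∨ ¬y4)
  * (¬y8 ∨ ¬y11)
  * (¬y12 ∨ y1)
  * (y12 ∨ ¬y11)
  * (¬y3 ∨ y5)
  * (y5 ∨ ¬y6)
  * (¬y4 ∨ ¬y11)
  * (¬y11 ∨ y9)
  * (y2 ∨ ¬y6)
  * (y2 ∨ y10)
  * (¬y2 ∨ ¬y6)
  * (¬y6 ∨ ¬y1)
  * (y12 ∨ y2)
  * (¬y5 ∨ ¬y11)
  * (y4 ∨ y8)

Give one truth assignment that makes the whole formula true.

y1 = 1, y2 = 1, y3 = 1, y4 = 0, y5 = 1, y6 = 0, y7 = 1, y8 = 1, y9 = 1, y10 = 1, y11 = 0, y12 = 0

Check each clause:
  1. (¬y11 ∨ y1) — y1 is true.
  2. (y11 ∨ y10) — y10 is true.
  3. (y4 ∨ y3) — y3 is true.
  4. (y6 ∨ y9) — y9 is true.
  5. (¬y7 ∨ y2) — y2 is true.
  6. (¬y11 ∨ y8) — y8 is true.
  7. (¬y8 ∨ y10) — y10 is true.
  8. (¬y4 ∨ ¬y7) — ¬y4 is true.
  9. (¬y8 ∨ ¬y11) — ¬y11 is true.
  10. (y1 ∨ ¬y12) — y1 is true.
  11. (¬y11 ∨ y12) — ¬y11 is true.
  12. (y5 ∨ ¬y3) — y5 is true.
  13. (y5 ∨ ¬y6) — ¬y6 is true.
  14. (¬y4 ∨ ¬y11) — ¬y4 is true.
  15. (y9 ∨ ¬y11) — y9 is true.
  16. (¬y6 ∨ y2) — ¬y6 is true.
  17. (y2 ∨ y10) — y10 is true.
  18. (¬y6 ∨ ¬y2) — ¬y6 is true.
  19. (¬y1 ∨ ¬y6) — ¬y6 is true.
  20. (y2 ∨ y12) — y2 is true.
  21. (¬y5 ∨ ¬y11) — ¬y11 is true.
  22. (y8 ∨ y4) — y8 is true.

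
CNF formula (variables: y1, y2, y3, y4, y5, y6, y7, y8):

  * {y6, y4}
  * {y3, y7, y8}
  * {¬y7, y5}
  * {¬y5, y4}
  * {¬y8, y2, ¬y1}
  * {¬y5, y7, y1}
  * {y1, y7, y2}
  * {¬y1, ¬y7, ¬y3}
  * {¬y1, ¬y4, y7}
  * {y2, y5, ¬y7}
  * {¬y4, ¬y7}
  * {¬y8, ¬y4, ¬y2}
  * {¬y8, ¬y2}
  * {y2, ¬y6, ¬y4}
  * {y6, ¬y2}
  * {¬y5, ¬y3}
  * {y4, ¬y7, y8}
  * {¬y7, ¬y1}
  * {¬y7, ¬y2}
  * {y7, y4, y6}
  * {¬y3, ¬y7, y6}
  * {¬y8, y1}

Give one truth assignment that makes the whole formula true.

y1 = False  y2 = True  y3 = True  y4 = False  y5 = False  y6 = True  y7 = False  y8 = False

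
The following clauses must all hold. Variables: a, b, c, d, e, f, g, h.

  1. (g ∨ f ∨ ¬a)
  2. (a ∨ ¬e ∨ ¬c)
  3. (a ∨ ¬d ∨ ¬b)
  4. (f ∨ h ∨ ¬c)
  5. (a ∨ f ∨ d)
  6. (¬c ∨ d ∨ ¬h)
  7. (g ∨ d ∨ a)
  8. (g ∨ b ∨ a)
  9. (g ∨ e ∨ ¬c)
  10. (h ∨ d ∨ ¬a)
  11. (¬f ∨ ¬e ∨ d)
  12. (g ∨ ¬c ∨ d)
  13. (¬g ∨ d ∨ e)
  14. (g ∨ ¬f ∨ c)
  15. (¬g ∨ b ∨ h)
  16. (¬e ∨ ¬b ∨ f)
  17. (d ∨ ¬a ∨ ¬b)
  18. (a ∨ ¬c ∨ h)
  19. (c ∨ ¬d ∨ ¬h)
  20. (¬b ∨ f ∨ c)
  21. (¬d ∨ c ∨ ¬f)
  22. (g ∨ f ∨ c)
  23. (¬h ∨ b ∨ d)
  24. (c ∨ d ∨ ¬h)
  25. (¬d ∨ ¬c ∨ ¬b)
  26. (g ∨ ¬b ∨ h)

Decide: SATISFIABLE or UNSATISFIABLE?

SATISFIABLE

Branch on a: take a = True.
Try b = False.
The remaining clauses are satisfied by c = True, d = True, e = True, f = False, g = True, h = True.
So a=1  b=0  c=1  d=1  e=1  f=0  g=1  h=1 is a satisfying assignment.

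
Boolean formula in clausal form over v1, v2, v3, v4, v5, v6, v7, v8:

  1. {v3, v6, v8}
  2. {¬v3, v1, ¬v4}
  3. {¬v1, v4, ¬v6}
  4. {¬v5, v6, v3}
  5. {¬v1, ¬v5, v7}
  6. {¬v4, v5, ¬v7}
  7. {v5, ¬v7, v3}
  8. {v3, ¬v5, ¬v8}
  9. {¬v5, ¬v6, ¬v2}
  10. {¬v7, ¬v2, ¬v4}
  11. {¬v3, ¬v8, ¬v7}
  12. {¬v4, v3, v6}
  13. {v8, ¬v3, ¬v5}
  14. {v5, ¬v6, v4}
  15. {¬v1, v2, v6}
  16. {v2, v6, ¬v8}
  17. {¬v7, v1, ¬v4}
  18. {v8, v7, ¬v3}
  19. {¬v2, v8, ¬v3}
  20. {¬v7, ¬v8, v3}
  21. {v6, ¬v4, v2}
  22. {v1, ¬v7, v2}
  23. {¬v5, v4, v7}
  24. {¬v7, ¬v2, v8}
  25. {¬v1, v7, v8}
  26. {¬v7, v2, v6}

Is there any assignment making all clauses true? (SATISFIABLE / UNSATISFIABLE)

Set v1 = True and propagate.
Try v2 = True.
Set v3 = False and propagate.
For the remaining variables, v4 = True, v5 = False, v6 = True, v7 = False, v8 = True works.
So v1 = T, v2 = T, v3 = F, v4 = T, v5 = F, v6 = T, v7 = F, v8 = T is a satisfying assignment.

SATISFIABLE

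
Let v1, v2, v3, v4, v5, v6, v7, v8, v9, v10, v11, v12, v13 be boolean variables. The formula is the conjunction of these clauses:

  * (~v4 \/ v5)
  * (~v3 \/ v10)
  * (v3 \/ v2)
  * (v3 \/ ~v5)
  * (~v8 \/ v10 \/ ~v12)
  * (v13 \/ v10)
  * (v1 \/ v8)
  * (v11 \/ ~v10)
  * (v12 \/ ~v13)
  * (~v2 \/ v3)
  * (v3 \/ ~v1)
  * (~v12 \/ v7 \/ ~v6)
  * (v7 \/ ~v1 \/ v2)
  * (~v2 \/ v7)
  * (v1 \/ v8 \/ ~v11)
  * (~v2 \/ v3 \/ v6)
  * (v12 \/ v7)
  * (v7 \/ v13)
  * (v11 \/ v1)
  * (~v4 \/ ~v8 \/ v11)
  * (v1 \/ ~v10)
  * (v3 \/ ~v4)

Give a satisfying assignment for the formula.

v1 = T, v2 = F, v3 = T, v4 = F, v5 = T, v6 = F, v7 = T, v8 = F, v9 = T, v10 = T, v11 = T, v12 = T, v13 = F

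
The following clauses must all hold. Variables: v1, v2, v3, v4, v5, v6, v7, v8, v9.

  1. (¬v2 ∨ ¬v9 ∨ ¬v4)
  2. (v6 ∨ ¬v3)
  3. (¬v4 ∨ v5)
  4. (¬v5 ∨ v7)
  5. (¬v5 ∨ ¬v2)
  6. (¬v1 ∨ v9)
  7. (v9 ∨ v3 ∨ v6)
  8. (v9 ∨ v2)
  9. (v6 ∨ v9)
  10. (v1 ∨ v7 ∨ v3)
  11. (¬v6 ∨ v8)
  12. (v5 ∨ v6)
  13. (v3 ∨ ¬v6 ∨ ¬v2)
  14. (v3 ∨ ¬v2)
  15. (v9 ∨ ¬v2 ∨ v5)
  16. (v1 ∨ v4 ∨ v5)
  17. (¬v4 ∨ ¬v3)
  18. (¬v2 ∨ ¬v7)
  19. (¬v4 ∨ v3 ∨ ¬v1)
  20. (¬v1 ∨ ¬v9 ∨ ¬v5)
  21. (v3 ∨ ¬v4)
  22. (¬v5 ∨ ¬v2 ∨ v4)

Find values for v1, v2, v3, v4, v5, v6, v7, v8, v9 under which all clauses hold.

v1=T, v2=F, v3=T, v4=F, v5=F, v6=T, v7=T, v8=T, v9=T

Check each clause:
  1. (¬v9 ∨ ¬v2 ∨ ¬v4) — ¬v4 is true.
  2. (v6 ∨ ¬v3) — v6 is true.
  3. (¬v4 ∨ v5) — ¬v4 is true.
  4. (v7 ∨ ¬v5) — ¬v5 is true.
  5. (¬v5 ∨ ¬v2) — ¬v5 is true.
  6. (¬v1 ∨ v9) — v9 is true.
  7. (v3 ∨ v6 ∨ v9) — v9 is true.
  8. (v9 ∨ v2) — v9 is true.
  9. (v6 ∨ v9) — v9 is true.
  10. (v3 ∨ v1 ∨ v7) — v1 is true.
  11. (v8 ∨ ¬v6) — v8 is true.
  12. (v5 ∨ v6) — v6 is true.
  13. (¬v6 ∨ v3 ∨ ¬v2) — v3 is true.
  14. (¬v2 ∨ v3) — v3 is true.
  15. (v5 ∨ v9 ∨ ¬v2) — v9 is true.
  16. (v5 ∨ v4 ∨ v1) — v1 is true.
  17. (¬v3 ∨ ¬v4) — ¬v4 is true.
  18. (¬v2 ∨ ¬v7) — ¬v2 is true.
  19. (¬v1 ∨ v3 ∨ ¬v4) — v3 is true.
  20. (¬v9 ∨ ¬v1 ∨ ¬v5) — ¬v5 is true.
  21. (v3 ∨ ¬v4) — v3 is true.
  22. (v4 ∨ ¬v5 ∨ ¬v2) — ¬v5 is true.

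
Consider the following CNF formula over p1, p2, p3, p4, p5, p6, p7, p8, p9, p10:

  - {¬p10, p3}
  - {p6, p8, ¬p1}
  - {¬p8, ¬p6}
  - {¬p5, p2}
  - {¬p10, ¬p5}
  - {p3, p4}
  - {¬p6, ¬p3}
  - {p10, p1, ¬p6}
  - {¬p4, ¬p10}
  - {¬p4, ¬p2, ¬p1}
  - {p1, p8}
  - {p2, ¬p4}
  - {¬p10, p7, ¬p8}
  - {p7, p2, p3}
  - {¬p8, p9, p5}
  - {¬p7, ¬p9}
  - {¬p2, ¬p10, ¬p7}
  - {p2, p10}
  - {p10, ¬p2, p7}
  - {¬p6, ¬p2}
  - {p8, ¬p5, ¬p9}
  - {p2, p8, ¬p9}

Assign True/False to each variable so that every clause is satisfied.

p1 = True, p2 = True, p3 = True, p4 = False, p5 = True, p6 = False, p7 = True, p8 = True, p9 = False, p10 = False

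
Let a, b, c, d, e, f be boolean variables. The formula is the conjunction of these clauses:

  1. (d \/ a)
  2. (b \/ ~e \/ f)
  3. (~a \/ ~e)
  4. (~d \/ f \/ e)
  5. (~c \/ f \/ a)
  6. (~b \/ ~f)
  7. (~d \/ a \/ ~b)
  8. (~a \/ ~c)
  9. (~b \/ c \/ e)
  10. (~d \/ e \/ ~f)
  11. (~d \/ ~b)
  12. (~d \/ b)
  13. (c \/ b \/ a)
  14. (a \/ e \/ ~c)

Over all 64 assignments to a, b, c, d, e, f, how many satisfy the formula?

2

Satisfying assignments:
  a=T b=F c=F d=F e=F f=F
  a=T b=F c=F d=F e=F f=T
Count: 2.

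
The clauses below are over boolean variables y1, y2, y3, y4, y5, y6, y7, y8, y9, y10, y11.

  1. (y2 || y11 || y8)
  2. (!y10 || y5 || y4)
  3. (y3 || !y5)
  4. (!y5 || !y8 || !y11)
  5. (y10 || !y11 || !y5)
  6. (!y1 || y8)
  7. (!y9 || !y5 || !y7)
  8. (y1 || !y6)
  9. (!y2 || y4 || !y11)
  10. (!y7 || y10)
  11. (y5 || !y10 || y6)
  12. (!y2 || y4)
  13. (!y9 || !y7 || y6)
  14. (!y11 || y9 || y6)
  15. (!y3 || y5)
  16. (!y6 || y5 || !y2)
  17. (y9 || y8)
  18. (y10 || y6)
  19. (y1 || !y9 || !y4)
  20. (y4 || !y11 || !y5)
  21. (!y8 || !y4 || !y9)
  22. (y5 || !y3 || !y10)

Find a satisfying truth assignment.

y1 = True, y2 = False, y3 = True, y4 = False, y5 = True, y6 = True, y7 = False, y8 = True, y9 = False, y10 = True, y11 = False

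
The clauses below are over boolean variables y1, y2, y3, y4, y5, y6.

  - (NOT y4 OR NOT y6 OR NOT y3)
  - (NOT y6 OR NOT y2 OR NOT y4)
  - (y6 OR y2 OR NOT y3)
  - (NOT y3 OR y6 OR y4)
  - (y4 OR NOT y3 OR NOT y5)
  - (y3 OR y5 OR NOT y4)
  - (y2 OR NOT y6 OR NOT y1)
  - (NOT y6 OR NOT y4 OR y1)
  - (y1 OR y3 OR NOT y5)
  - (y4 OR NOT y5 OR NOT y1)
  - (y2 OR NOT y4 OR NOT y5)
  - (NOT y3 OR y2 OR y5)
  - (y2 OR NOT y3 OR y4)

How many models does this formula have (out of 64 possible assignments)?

Split on y4, then y3.
  y4=1, y3=1: remaining (y1,y2,y5,y6) ∈ {(0,1,0,0); (0,1,1,0); (1,1,0,0); (1,1,1,0)} — 4.
  y4=1, y3=0: remaining (y1,y2,y5,y6) ∈ {(1,1,1,0)} — 1.
  y4=0, y3=1: remaining (y1,y2,y5,y6) ∈ {(0,1,0,1); (1,1,0,1)} — 2.
  y4=0, y3=0: 7 of the 16 assignments to (y1,y2,y5,y6) work.
Total: 4 + 1 + 2 + 7 = 14.

14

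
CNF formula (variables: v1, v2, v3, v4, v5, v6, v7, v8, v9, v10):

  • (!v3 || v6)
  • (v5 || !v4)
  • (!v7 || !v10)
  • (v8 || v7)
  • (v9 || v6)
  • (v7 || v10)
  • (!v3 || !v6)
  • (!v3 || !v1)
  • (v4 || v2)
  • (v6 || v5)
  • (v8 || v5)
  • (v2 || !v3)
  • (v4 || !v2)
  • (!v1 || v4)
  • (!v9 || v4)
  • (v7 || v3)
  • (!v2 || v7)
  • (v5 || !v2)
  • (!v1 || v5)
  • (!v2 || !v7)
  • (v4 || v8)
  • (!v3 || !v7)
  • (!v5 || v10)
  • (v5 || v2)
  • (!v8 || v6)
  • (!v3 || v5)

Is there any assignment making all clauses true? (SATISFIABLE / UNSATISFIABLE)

UNSATISFIABLE

v5 = True:
  propagation gives v10=True, v7=False, v8=True, v3=True; an empty clause results — contradiction.
v5 = False:
  propagation gives v4=False, v2=True; an empty clause results — contradiction.
Every branch closes, so no satisfying assignment exists.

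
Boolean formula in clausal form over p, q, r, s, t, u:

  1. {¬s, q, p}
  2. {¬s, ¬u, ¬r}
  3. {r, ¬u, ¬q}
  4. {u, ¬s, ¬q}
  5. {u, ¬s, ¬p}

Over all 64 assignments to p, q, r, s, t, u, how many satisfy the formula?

Case analysis on s and u:
  s=1, u=1: remaining (p,q,r,t) ∈ {(1,0,0,0); (1,0,0,1)} — 2.
  s=1, u=0: a clause becomes empty — 0.
  s=0, u=1: p, t free; 3 ways for (q,r) × 2^2 = 12.
  s=0, u=0: p, q, r, t free → 2^4 = 16.
Total: 2 + 0 + 12 + 16 = 30.

30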